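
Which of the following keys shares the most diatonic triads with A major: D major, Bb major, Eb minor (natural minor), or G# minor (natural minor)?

D major

Triads of A major: A (I), Bm (ii), C#m (iii), D (IV), E (V), F#m (vi), G#dim (vii°).
D major shares 4: A, Bm, D, F#m.
Bb major shares 0: none.
Eb minor (natural minor) shares 0: none.
G# minor (natural minor) shares 2: C#m, E.
The most common triads (4) are shared with D major.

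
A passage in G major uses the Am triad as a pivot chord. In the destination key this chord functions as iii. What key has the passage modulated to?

The numeral iii denotes a minor triad on scale degree 3. With A on degree 3, the tonic of the new key is F.
Degree 3 carries a minor triad in major keys, so the destination is F major.
Check: the diatonic triads of F major are F (I), Gm (ii), Am (iii), Bb (IV), C (V), Dm (vi), Edim (vii°) — Am is indeed iii.

F major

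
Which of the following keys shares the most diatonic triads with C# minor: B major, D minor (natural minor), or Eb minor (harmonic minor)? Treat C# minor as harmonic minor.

B major

Triads of C# minor (harmonic minor): C#m (i), D#dim (ii°), Eaug (III+), F#m (iv), G# (V), A (VI), B#dim (vii°).
B major shares 1: C#m.
D minor (natural minor) shares 0: none.
Eb minor (harmonic minor) shares 0: none.
The most common triads (1) are shared with B major.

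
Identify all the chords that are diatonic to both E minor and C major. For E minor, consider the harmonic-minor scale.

Triads in E minor (harmonic minor): Em (i), F#dim (ii°), Gaug (III+), Am (iv), B (V), C (VI), D#dim (vii°).
Triads in C major: C (I), Dm (ii), Em (iii), F (IV), G (V), Am (vi), Bdim (vii°).
Shared triads with their functions: Em (i in E minor, iii in C major); Am (iv in E minor, vi in C major); C (VI in E minor, I in C major).

Em, Am, C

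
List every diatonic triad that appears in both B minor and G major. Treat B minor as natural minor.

Triads in B minor (natural minor): B minor (i), C# diminished (ii°), D major (III), E minor (iv), F# minor (v), G major (VI), A major (VII).
Triads in G major: G major (I), A minor (ii), B minor (iii), C major (IV), D major (V), E minor (vi), F# diminished (vii°).
Shared triads with their functions: B minor (i in B minor, iii in G major); D major (III in B minor, V in G major); E minor (iv in B minor, vi in G major); G major (VI in B minor, I in G major).

Bm, D, Em, G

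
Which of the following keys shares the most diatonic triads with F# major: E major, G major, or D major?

E major

Triads of F# major: F# major (I), G# minor (ii), A# minor (iii), B major (IV), C# major (V), D# minor (vi), E# diminished (vii°).
E major shares 2: G#m, B.
G major shares 0: none.
D major shares 0: none.
The most common triads (2) are shared with E major.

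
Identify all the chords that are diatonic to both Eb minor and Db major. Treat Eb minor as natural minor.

Triads in Eb minor (natural minor): Ebm (i), Fdim (ii°), Gb (III), Abm (iv), Bbm (v), Cb (VI), Db (VII).
Triads in Db major: Db (I), Ebm (ii), Fm (iii), Gb (IV), Ab (V), Bbm (vi), Cdim (vii°).
Shared triads with their functions: Ebm (i in Eb minor, ii in Db major); Gb (III in Eb minor, IV in Db major); Bbm (v in Eb minor, vi in Db major); Db (VII in Eb minor, I in Db major).

Ebm, Gb, Bbm, Db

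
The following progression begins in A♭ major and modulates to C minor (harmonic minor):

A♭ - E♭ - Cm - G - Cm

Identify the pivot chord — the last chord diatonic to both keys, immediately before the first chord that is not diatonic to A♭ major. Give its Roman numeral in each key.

Chords diatonic to A♭ major: A♭, B♭m, Cm, D♭, E♭, Fm, Gdim.
Reading the progression, the first chord not in that set is G, so the modulation leaves A♭ major there.
The chord immediately before G is Cm, which is diatonic to both keys: iii in A♭ major and i in C minor.

Cm — iii in A♭ major, i in C minor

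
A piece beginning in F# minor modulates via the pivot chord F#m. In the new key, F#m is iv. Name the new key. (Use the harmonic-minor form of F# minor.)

C# minor

The numeral iv denotes a minor triad on scale degree 4. With F# on degree 4, the tonic of the new key is C#.
Degree 4 carries a minor triad in minor keys, so the destination is C# minor.
Check: the diatonic triads of C# minor (natural minor) are C#m (i), D#dim (ii°), E (III), F#m (iv), G#m (v), A (VI), B (VII) — F#m is indeed iv.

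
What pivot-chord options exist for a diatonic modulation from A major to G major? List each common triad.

Triads in A major: A (I), Bm (ii), C♯m (iii), D (IV), E (V), F♯m (vi), G♯dim (vii°).
Triads in G major: G (I), Am (ii), Bm (iii), C (IV), D (V), Em (vi), F♯dim (vii°).
Shared triads with their functions: Bm (ii in A major, iii in G major); D (IV in A major, V in G major).

Bm, D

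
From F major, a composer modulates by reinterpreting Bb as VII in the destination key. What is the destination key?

The numeral VII denotes a major triad on scale degree 7. With Bb on degree 7, the tonic of the new key is C.
Degree 7 carries a major triad in natural-minor keys, so the destination is C minor.
Check: the diatonic triads of C minor (natural minor) are Cm (i), Ddim (ii°), Eb (III), Fm (iv), Gm (v), Ab (VI), Bb (VII) — Bb is indeed VII.

C minor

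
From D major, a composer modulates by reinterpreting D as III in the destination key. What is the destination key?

B minor

The numeral III denotes a major triad on scale degree 3. With D on degree 3, the tonic of the new key is B.
Degree 3 carries a major triad in natural-minor keys, so the destination is B minor.
Check: the diatonic triads of B minor (natural minor) are Bm (i), C#dim (ii°), D (III), Em (iv), F#m (v), G (VI), A (VII) — D is indeed III.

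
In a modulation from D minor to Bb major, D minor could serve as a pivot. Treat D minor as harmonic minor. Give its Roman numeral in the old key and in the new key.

i in D minor; iii in Bb major

The scale of D minor (harmonic minor) is D E F G A Bb C#; D is degree 1, and the triad built there (D-F-A) is minor, so it is i.
The scale of Bb major is Bb C D Eb F G A; D is degree 3, and the triad built there (D-F-A) is minor, so it is iii.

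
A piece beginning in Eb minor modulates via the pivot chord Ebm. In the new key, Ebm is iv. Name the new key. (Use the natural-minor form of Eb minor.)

Bb minor

The numeral iv denotes a minor triad on scale degree 4. With Eb on degree 4, the tonic of the new key is Bb.
Degree 4 carries a minor triad in minor keys, so the destination is Bb minor.
Check: the diatonic triads of Bb minor (natural minor) are Bbm (i), Cdim (ii°), Db (III), Ebm (iv), Fm (v), Gb (VI), Ab (VII) — Ebm is indeed iv.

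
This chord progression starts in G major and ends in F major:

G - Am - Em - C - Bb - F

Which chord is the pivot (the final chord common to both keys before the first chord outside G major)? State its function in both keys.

Chords diatonic to G major: G, Am, Bm, C, D, Em, F#dim.
Reading the progression, the first chord not in that set is Bb, so the modulation leaves G major there.
The chord immediately before Bb is C, which is diatonic to both keys: IV in G major and V in F major.

C — IV in G major, V in F major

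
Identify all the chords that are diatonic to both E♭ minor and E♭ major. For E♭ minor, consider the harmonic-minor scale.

B♭, Ddim

Triads in E♭ minor (harmonic minor): E♭ minor (i), F diminished (ii°), G♭ augmented (III+), A♭ minor (iv), B♭ major (V), C♭ major (VI), D diminished (vii°).
Triads in E♭ major: E♭ major (I), F minor (ii), G minor (iii), A♭ major (IV), B♭ major (V), C minor (vi), D diminished (vii°).
Shared triads with their functions: B♭ major (V in E♭ minor, V in E♭ major); D diminished (vii° in E♭ minor, vii° in E♭ major).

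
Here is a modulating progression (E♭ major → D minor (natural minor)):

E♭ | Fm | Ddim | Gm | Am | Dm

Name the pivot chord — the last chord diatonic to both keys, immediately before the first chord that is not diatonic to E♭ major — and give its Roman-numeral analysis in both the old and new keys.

Chords diatonic to E♭ major: E♭, Fm, Gm, A♭, B♭, Cm, Ddim.
Reading the progression, the first chord not in that set is Am, so the modulation leaves E♭ major there.
The chord immediately before Am is Gm, which is diatonic to both keys: iii in E♭ major and iv in D minor.

Gm — iii in E♭ major, iv in D minor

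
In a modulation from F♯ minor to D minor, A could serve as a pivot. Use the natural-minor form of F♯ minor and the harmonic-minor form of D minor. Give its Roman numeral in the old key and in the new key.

The scale of F♯ minor (natural minor) is F♯ G♯ A B C♯ D E; A is degree 3, and the triad built there (A-C♯-E) is major, so it is III.
The scale of D minor (harmonic minor) is D E F G A B♭ C♯; A is degree 5, and the triad built there (A-C♯-E) is major, so it is V.

III in F♯ minor; V in D minor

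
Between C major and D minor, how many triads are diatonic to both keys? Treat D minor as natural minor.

Diatonic triads of C major: C major (I), D minor (ii), E minor (iii), F major (IV), G major (V), A minor (vi), B diminished (vii°).
Diatonic triads of D minor (natural minor): D minor (i), E diminished (ii°), F major (III), G minor (iv), A minor (v), Bb major (VI), C major (VII).
Matching root and quality in both lists: C major, D minor, F major, A minor.
That gives 4 common triads.

4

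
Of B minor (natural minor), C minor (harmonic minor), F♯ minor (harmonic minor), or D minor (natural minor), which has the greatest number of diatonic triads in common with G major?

B minor

Triads of G major: G major (I), A minor (ii), B minor (iii), C major (IV), D major (V), E minor (vi), F♯ diminished (vii°).
B minor (natural minor) shares 4: G, Bm, D, Em.
C minor (harmonic minor) shares 1: G.
F♯ minor (harmonic minor) shares 2: Bm, D.
D minor (natural minor) shares 2: Am, C.
The most common triads (4) are shared with B minor.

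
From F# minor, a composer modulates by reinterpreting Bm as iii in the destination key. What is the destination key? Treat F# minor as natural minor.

The numeral iii denotes a minor triad on scale degree 3. With B on degree 3, the tonic of the new key is G.
Degree 3 carries a minor triad in major keys, so the destination is G major.
Check: the diatonic triads of G major are G (I), Am (ii), Bm (iii), C (IV), D (V), Em (vi), F#dim (vii°) — Bm is indeed iii.

G major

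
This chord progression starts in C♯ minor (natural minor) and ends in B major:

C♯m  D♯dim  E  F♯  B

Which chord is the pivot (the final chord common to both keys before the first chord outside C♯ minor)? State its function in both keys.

Chords diatonic to C♯ minor: C♯m, D♯dim, E, F♯m, G♯m, A, B.
Reading the progression, the first chord not in that set is F♯, so the modulation leaves C♯ minor there.
The chord immediately before F♯ is E, which is diatonic to both keys: III in C♯ minor and IV in B major.

E — III in C♯ minor, IV in B major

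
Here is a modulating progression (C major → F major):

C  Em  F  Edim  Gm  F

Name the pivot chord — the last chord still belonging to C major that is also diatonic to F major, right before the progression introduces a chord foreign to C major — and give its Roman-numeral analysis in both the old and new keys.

Chords diatonic to C major: C, Dm, Em, F, G, Am, Bdim.
Reading the progression, the first chord not in that set is Edim, so the modulation leaves C major there.
The chord immediately before Edim is F, which is diatonic to both keys: IV in C major and I in F major.

F — IV in C major, I in F major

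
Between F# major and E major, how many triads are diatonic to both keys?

Diatonic triads of F# major: F# (I), G#m (ii), A#m (iii), B (IV), C# (V), D#m (vi), E#dim (vii°).
Diatonic triads of E major: E (I), F#m (ii), G#m (iii), A (IV), B (V), C#m (vi), D#dim (vii°).
Matching root and quality in both lists: G#m, B.
That gives 2 common triads.

2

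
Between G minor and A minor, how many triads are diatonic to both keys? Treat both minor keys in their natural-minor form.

Diatonic triads of G minor (natural minor): Gm (i), Adim (ii°), Bb (III), Cm (iv), Dm (v), Eb (VI), F (VII).
Diatonic triads of A minor (natural minor): Am (i), Bdim (ii°), C (III), Dm (iv), Em (v), F (VI), G (VII).
Matching root and quality in both lists: Dm, F.
That gives 2 common triads.

2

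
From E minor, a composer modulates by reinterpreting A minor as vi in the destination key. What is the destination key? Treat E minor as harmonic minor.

C major

The numeral vi denotes a minor triad on scale degree 6. With A on degree 6, the tonic of the new key is C.
Degree 6 carries a minor triad in major keys, so the destination is C major.
Check: the diatonic triads of C major are C (I), Dm (ii), Em (iii), F (IV), G (V), Am (vi), Bdim (vii°) — A minor is indeed vi.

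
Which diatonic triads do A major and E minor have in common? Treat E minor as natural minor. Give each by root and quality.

Triads in A major: A major (I), B minor (ii), C♯ minor (iii), D major (IV), E major (V), F♯ minor (vi), G♯ diminished (vii°).
Triads in E minor (natural minor): E minor (i), F♯ diminished (ii°), G major (III), A minor (iv), B minor (v), C major (VI), D major (VII).
Shared triads with their functions: B minor (ii in A major, v in E minor); D major (IV in A major, VII in E minor).

Bm, D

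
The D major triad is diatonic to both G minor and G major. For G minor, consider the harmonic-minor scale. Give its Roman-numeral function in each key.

The scale of G minor (harmonic minor) is G A B♭ C D E♭ F♯; D is degree 5, and the triad built there (D-F♯-A) is major, so it is V.
The scale of G major is G A B C D E F♯; D is degree 5, and the triad built there (D-F♯-A) is major, so it is V.

V in G minor; V in G major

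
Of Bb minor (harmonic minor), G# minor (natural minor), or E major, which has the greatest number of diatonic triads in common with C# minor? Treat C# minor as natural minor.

E major

Triads of C# minor (natural minor): C# minor (i), D# diminished (ii°), E major (III), F# minor (iv), G# minor (v), A major (VI), B major (VII).
Bb minor (harmonic minor) shares 0: none.
G# minor (natural minor) shares 4: C#m, E, G#m, B.
E major shares 7: C#m, D#dim, E, F#m, G#m, A, B.
The most common triads (7) are shared with E major.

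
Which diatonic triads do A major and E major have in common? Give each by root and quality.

A, C#m, E, F#m

Triads in A major: A (I), Bm (ii), C#m (iii), D (IV), E (V), F#m (vi), G#dim (vii°).
Triads in E major: E (I), F#m (ii), G#m (iii), A (IV), B (V), C#m (vi), D#dim (vii°).
Shared triads with their functions: A (I in A major, IV in E major); C#m (iii in A major, vi in E major); E (V in A major, I in E major); F#m (vi in A major, ii in E major).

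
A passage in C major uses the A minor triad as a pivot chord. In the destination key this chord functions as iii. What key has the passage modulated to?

The numeral iii denotes a minor triad on scale degree 3. With A on degree 3, the tonic of the new key is F.
Degree 3 carries a minor triad in major keys, so the destination is F major.
Check: the diatonic triads of F major are F (I), Gm (ii), Am (iii), B♭ (IV), C (V), Dm (vi), Edim (vii°) — A minor is indeed iii.

F major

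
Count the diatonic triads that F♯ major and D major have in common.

Diatonic triads of F♯ major: F♯ major (I), G♯ minor (ii), A♯ minor (iii), B major (IV), C♯ major (V), D♯ minor (vi), E♯ diminished (vii°).
Diatonic triads of D major: D major (I), E minor (ii), F♯ minor (iii), G major (IV), A major (V), B minor (vi), C♯ diminished (vii°).
No triad has the same root and quality in both keys.

0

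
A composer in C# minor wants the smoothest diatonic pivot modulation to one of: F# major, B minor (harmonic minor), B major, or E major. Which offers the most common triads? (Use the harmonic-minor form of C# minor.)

Triads of C# minor (harmonic minor): C# minor (i), D# diminished (ii°), E augmented (III+), F# minor (iv), G# major (V), A major (VI), B# diminished (vii°).
F# major shares 0: none.
B minor (harmonic minor) shares 0: none.
B major shares 1: C#m.
E major shares 4: C#m, D#dim, F#m, A.
The most common triads (4) are shared with E major.

E major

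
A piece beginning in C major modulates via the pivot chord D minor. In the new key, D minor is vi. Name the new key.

F major

The numeral vi denotes a minor triad on scale degree 6. With D on degree 6, the tonic of the new key is F.
Degree 6 carries a minor triad in major keys, so the destination is F major.
Check: the diatonic triads of F major are F (I), Gm (ii), Am (iii), Bb (IV), C (V), Dm (vi), Edim (vii°) — D minor is indeed vi.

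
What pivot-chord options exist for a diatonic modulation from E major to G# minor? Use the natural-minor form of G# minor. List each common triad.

E, G#m, B, C#m

Triads in E major: E (I), F#m (ii), G#m (iii), A (IV), B (V), C#m (vi), D#dim (vii°).
Triads in G# minor (natural minor): G#m (i), A#dim (ii°), B (III), C#m (iv), D#m (v), E (VI), F# (VII).
Shared triads with their functions: E (I in E major, VI in G# minor); G#m (iii in E major, i in G# minor); B (V in E major, III in G# minor); C#m (vi in E major, iv in G# minor).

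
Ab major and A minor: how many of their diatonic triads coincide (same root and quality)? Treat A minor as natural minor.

Diatonic triads of Ab major: Ab (I), Bbm (ii), Cm (iii), Db (IV), Eb (V), Fm (vi), Gdim (vii°).
Diatonic triads of A minor (natural minor): Am (i), Bdim (ii°), C (III), Dm (iv), Em (v), F (VI), G (VII).
No triad has the same root and quality in both keys.

0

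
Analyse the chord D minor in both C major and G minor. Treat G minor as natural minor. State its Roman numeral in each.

ii in C major; v in G minor

The scale of C major is C D E F G A B; D is degree 2, and the triad built there (D-F-A) is minor, so it is ii.
The scale of G minor (natural minor) is G A Bb C D Eb F; D is degree 5, and the triad built there (D-F-A) is minor, so it is v.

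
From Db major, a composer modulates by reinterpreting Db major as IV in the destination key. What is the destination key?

The numeral IV denotes a major triad on scale degree 4. With Db on degree 4, the tonic of the new key is Ab.
Degree 4 carries a major triad in major keys, so the destination is Ab major.
Check: the diatonic triads of Ab major are Ab (I), Bbm (ii), Cm (iii), Db (IV), Eb (V), Fm (vi), Gdim (vii°) — Db major is indeed IV.

Ab major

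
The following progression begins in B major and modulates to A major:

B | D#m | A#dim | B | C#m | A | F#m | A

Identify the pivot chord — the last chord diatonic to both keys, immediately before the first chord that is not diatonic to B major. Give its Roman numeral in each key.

Chords diatonic to B major: B, C#m, D#m, E, F#, G#m, A#dim.
Reading the progression, the first chord not in that set is A, so the modulation leaves B major there.
The chord immediately before A is C#m, which is diatonic to both keys: ii in B major and iii in A major.

C#m — ii in B major, iii in A major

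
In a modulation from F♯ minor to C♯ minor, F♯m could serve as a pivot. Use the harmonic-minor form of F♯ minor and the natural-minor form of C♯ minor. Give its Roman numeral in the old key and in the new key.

The scale of F♯ minor (harmonic minor) is F♯ G♯ A B C♯ D E♯; F♯ is degree 1, and the triad built there (F♯-A-C♯) is minor, so it is i.
The scale of C♯ minor (natural minor) is C♯ D♯ E F♯ G♯ A B; F♯ is degree 4, and the triad built there (F♯-A-C♯) is minor, so it is iv.

i in F♯ minor; iv in C♯ minor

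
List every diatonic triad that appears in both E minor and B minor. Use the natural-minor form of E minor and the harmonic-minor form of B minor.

Triads in E minor (natural minor): Em (i), F#dim (ii°), G (III), Am (iv), Bm (v), C (VI), D (VII).
Triads in B minor (harmonic minor): Bm (i), C#dim (ii°), Daug (III+), Em (iv), F# (V), G (VI), A#dim (vii°).
Shared triads with their functions: Em (i in E minor, iv in B minor); G (III in E minor, VI in B minor); Bm (v in E minor, i in B minor).

Em, G, Bm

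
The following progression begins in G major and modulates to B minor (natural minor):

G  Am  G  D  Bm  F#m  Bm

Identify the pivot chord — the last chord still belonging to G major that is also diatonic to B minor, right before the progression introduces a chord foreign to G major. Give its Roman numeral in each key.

Chords diatonic to G major: G, Am, Bm, C, D, Em, F#dim.
Reading the progression, the first chord not in that set is F#m, so the modulation leaves G major there.
The chord immediately before F#m is Bm, which is diatonic to both keys: iii in G major and i in B minor.

Bm — iii in G major, i in B minor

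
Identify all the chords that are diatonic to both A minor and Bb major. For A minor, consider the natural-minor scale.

Triads in A minor (natural minor): Am (i), Bdim (ii°), C (III), Dm (iv), Em (v), F (VI), G (VII).
Triads in Bb major: Bb (I), Cm (ii), Dm (iii), Eb (IV), F (V), Gm (vi), Adim (vii°).
Shared triads with their functions: Dm (iv in A minor, iii in Bb major); F (VI in A minor, V in Bb major).

Dm, F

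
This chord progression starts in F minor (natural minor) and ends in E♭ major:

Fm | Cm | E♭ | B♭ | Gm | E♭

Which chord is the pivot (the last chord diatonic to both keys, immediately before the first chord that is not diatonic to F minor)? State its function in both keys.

E♭ — VII in F minor, I in E♭ major

Chords diatonic to F minor: Fm, Gdim, A♭, B♭m, Cm, D♭, E♭.
Reading the progression, the first chord not in that set is B♭, so the modulation leaves F minor there.
The chord immediately before B♭ is E♭, which is diatonic to both keys: VII in F minor and I in E♭ major.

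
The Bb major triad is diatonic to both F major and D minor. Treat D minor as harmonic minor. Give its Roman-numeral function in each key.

IV in F major; VI in D minor

The scale of F major is F G A Bb C D E; Bb is degree 4, and the triad built there (Bb-D-F) is major, so it is IV.
The scale of D minor (harmonic minor) is D E F G A Bb C#; Bb is degree 6, and the triad built there (Bb-D-F) is major, so it is VI.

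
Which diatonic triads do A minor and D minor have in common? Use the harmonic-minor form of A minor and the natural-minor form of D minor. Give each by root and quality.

Am, Dm, F

Triads in A minor (harmonic minor): Am (i), Bdim (ii°), Caug (III+), Dm (iv), E (V), F (VI), G♯dim (vii°).
Triads in D minor (natural minor): Dm (i), Edim (ii°), F (III), Gm (iv), Am (v), B♭ (VI), C (VII).
Shared triads with their functions: Am (i in A minor, v in D minor); Dm (iv in A minor, i in D minor); F (VI in A minor, III in D minor).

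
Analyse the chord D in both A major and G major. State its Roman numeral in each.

The scale of A major is A B C♯ D E F♯ G♯; D is degree 4, and the triad built there (D-F♯-A) is major, so it is IV.
The scale of G major is G A B C D E F♯; D is degree 5, and the triad built there (D-F♯-A) is major, so it is V.

IV in A major; V in G major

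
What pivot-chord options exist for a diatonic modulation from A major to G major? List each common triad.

Bm, D

Triads in A major: A (I), Bm (ii), C#m (iii), D (IV), E (V), F#m (vi), G#dim (vii°).
Triads in G major: G (I), Am (ii), Bm (iii), C (IV), D (V), Em (vi), F#dim (vii°).
Shared triads with their functions: Bm (ii in A major, iii in G major); D (IV in A major, V in G major).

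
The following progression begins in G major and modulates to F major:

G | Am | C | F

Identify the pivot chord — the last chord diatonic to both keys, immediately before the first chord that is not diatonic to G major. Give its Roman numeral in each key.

Chords diatonic to G major: G, Am, Bm, C, D, Em, F#dim.
Reading the progression, the first chord not in that set is F, so the modulation leaves G major there.
The chord immediately before F is C, which is diatonic to both keys: IV in G major and V in F major.

C — IV in G major, V in F major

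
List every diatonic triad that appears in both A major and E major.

A, C♯m, E, F♯m

Triads in A major: A major (I), B minor (ii), C♯ minor (iii), D major (IV), E major (V), F♯ minor (vi), G♯ diminished (vii°).
Triads in E major: E major (I), F♯ minor (ii), G♯ minor (iii), A major (IV), B major (V), C♯ minor (vi), D♯ diminished (vii°).
Shared triads with their functions: A major (I in A major, IV in E major); C♯ minor (iii in A major, vi in E major); E major (V in A major, I in E major); F♯ minor (vi in A major, ii in E major).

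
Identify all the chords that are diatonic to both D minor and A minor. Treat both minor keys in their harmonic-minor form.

Dm

Triads in D minor (harmonic minor): Dm (i), Edim (ii°), Faug (III+), Gm (iv), A (V), B♭ (VI), C♯dim (vii°).
Triads in A minor (harmonic minor): Am (i), Bdim (ii°), Caug (III+), Dm (iv), E (V), F (VI), G♯dim (vii°).
Shared triads with their functions: Dm (i in D minor, iv in A minor).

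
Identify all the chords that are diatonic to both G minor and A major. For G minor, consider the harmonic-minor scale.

D

Triads in G minor (harmonic minor): G minor (i), A diminished (ii°), B♭ augmented (III+), C minor (iv), D major (V), E♭ major (VI), F♯ diminished (vii°).
Triads in A major: A major (I), B minor (ii), C♯ minor (iii), D major (IV), E major (V), F♯ minor (vi), G♯ diminished (vii°).
Shared triads with their functions: D major (V in G minor, IV in A major).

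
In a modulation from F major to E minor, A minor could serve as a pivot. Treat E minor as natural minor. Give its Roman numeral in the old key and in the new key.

iii in F major; iv in E minor

The scale of F major is F G A Bb C D E; A is degree 3, and the triad built there (A-C-E) is minor, so it is iii.
The scale of E minor (natural minor) is E F# G A B C D; A is degree 4, and the triad built there (A-C-E) is minor, so it is iv.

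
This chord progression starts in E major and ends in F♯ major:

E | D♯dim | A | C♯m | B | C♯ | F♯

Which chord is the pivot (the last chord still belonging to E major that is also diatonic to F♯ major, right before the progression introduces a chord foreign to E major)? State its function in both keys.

Chords diatonic to E major: E, F♯m, G♯m, A, B, C♯m, D♯dim.
Reading the progression, the first chord not in that set is C♯, so the modulation leaves E major there.
The chord immediately before C♯ is B, which is diatonic to both keys: V in E major and IV in F♯ major.

B — V in E major, IV in F♯ major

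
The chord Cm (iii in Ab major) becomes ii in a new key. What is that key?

Bb major

The numeral ii denotes a minor triad on scale degree 2. With C on degree 2, the tonic of the new key is Bb.
Degree 2 carries a minor triad in major keys, so the destination is Bb major.
Check: the diatonic triads of Bb major are Bb (I), Cm (ii), Dm (iii), Eb (IV), F (V), Gm (vi), Adim (vii°) — Cm is indeed ii.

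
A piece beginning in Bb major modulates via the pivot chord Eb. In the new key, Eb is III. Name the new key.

C minor

The numeral III denotes a major triad on scale degree 3. With Eb on degree 3, the tonic of the new key is C.
Degree 3 carries a major triad in natural-minor keys, so the destination is C minor.
Check: the diatonic triads of C minor (natural minor) are Cm (i), Ddim (ii°), Eb (III), Fm (iv), Gm (v), Ab (VI), Bb (VII) — Eb is indeed III.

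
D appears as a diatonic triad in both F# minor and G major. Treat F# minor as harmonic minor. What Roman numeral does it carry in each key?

The scale of F# minor (harmonic minor) is F# G# A B C# D E#; D is degree 6, and the triad built there (D-F#-A) is major, so it is VI.
The scale of G major is G A B C D E F#; D is degree 5, and the triad built there (D-F#-A) is major, so it is V.

VI in F# minor; V in G major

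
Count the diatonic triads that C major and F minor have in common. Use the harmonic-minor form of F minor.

1

Diatonic triads of C major: C major (I), D minor (ii), E minor (iii), F major (IV), G major (V), A minor (vi), B diminished (vii°).
Diatonic triads of F minor (harmonic minor): F minor (i), G diminished (ii°), Ab augmented (III+), Bb minor (iv), C major (V), Db major (VI), E diminished (vii°).
Matching root and quality in both lists: C major.
That gives 1 common triad.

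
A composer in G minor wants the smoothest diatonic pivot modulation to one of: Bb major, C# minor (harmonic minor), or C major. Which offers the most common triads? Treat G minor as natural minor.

Triads of G minor (natural minor): Gm (i), Adim (ii°), Bb (III), Cm (iv), Dm (v), Eb (VI), F (VII).
Bb major shares 7: Gm, Adim, Bb, Cm, Dm, Eb, F.
C# minor (harmonic minor) shares 0: none.
C major shares 2: Dm, F.
The most common triads (7) are shared with Bb major.

Bb major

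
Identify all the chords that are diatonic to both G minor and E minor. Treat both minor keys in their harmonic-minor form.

F♯dim

Triads in G minor (harmonic minor): Gm (i), Adim (ii°), B♭aug (III+), Cm (iv), D (V), E♭ (VI), F♯dim (vii°).
Triads in E minor (harmonic minor): Em (i), F♯dim (ii°), Gaug (III+), Am (iv), B (V), C (VI), D♯dim (vii°).
Shared triads with their functions: F♯dim (vii° in G minor, ii° in E minor).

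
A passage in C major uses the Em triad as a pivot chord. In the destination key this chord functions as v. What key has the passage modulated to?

A minor

The numeral v denotes a minor triad on scale degree 5. With E on degree 5, the tonic of the new key is A.
Degree 5 carries a minor triad in natural-minor keys, so the destination is A minor.
Check: the diatonic triads of A minor (natural minor) are Am (i), Bdim (ii°), C (III), Dm (iv), Em (v), F (VI), G (VII) — Em is indeed v.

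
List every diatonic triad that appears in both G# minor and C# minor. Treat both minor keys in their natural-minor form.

Triads in G# minor (natural minor): G#m (i), A#dim (ii°), B (III), C#m (iv), D#m (v), E (VI), F# (VII).
Triads in C# minor (natural minor): C#m (i), D#dim (ii°), E (III), F#m (iv), G#m (v), A (VI), B (VII).
Shared triads with their functions: G#m (i in G# minor, v in C# minor); B (III in G# minor, VII in C# minor); C#m (iv in G# minor, i in C# minor); E (VI in G# minor, III in C# minor).

G#m, B, C#m, E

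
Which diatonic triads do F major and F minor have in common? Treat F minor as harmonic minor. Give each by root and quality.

C, Edim

Triads in F major: F (I), Gm (ii), Am (iii), B♭ (IV), C (V), Dm (vi), Edim (vii°).
Triads in F minor (harmonic minor): Fm (i), Gdim (ii°), A♭aug (III+), B♭m (iv), C (V), D♭ (VI), Edim (vii°).
Shared triads with their functions: C (V in F major, V in F minor); Edim (vii° in F major, vii° in F minor).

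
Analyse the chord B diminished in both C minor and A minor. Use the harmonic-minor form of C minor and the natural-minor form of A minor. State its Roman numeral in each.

The scale of C minor (harmonic minor) is C D E♭ F G A♭ B; B is degree 7, and the triad built there (B-D-F) is diminished, so it is vii°.
The scale of A minor (natural minor) is A B C D E F G; B is degree 2, and the triad built there (B-D-F) is diminished, so it is ii°.

vii° in C minor; ii° in A minor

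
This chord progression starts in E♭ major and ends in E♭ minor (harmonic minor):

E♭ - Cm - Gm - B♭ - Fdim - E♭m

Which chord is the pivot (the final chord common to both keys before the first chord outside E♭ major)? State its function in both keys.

Chords diatonic to E♭ major: E♭, Fm, Gm, A♭, B♭, Cm, Ddim.
Reading the progression, the first chord not in that set is Fdim, so the modulation leaves E♭ major there.
The chord immediately before Fdim is B♭, which is diatonic to both keys: V in E♭ major and V in E♭ minor.

B♭ — V in E♭ major, V in E♭ minor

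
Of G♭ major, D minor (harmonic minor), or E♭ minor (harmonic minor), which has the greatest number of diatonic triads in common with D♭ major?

G♭ major

Triads of D♭ major: D♭ major (I), E♭ minor (ii), F minor (iii), G♭ major (IV), A♭ major (V), B♭ minor (vi), C diminished (vii°).
G♭ major shares 4: D♭, E♭m, G♭, B♭m.
D minor (harmonic minor) shares 0: none.
E♭ minor (harmonic minor) shares 1: E♭m.
The most common triads (4) are shared with G♭ major.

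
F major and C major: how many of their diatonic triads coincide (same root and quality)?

4

Diatonic triads of F major: F major (I), G minor (ii), A minor (iii), Bb major (IV), C major (V), D minor (vi), E diminished (vii°).
Diatonic triads of C major: C major (I), D minor (ii), E minor (iii), F major (IV), G major (V), A minor (vi), B diminished (vii°).
Matching root and quality in both lists: F major, A minor, C major, D minor.
That gives 4 common triads.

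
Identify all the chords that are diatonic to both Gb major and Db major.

Gb, Bbm, Db, Ebm

Triads in Gb major: Gb major (I), Ab minor (ii), Bb minor (iii), Cb major (IV), Db major (V), Eb minor (vi), F diminished (vii°).
Triads in Db major: Db major (I), Eb minor (ii), F minor (iii), Gb major (IV), Ab major (V), Bb minor (vi), C diminished (vii°).
Shared triads with their functions: Gb major (I in Gb major, IV in Db major); Bb minor (iii in Gb major, vi in Db major); Db major (V in Gb major, I in Db major); Eb minor (vi in Gb major, ii in Db major).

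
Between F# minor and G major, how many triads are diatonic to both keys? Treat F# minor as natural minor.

Diatonic triads of F# minor (natural minor): F#m (i), G#dim (ii°), A (III), Bm (iv), C#m (v), D (VI), E (VII).
Diatonic triads of G major: G (I), Am (ii), Bm (iii), C (IV), D (V), Em (vi), F#dim (vii°).
Matching root and quality in both lists: Bm, D.
That gives 2 common triads.

2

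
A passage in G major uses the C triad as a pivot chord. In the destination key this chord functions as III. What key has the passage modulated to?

The numeral III denotes a major triad on scale degree 3. With C on degree 3, the tonic of the new key is A.
Degree 3 carries a major triad in natural-minor keys, so the destination is A minor.
Check: the diatonic triads of A minor (natural minor) are Am (i), Bdim (ii°), C (III), Dm (iv), Em (v), F (VI), G (VII) — C is indeed III.

A minor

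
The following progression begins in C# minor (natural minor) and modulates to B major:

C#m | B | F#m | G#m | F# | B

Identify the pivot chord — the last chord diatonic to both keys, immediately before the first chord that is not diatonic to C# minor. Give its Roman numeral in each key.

Chords diatonic to C# minor: C#m, D#dim, E, F#m, G#m, A, B.
Reading the progression, the first chord not in that set is F#, so the modulation leaves C# minor there.
The chord immediately before F# is G#m, which is diatonic to both keys: v in C# minor and vi in B major.

G#m — v in C# minor, vi in B major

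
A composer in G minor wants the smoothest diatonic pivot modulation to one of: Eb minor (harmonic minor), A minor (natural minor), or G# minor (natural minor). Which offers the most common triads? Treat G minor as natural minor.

Triads of G minor (natural minor): Gm (i), Adim (ii°), Bb (III), Cm (iv), Dm (v), Eb (VI), F (VII).
Eb minor (harmonic minor) shares 1: Bb.
A minor (natural minor) shares 2: Dm, F.
G# minor (natural minor) shares 0: none.
The most common triads (2) are shared with A minor.

A minor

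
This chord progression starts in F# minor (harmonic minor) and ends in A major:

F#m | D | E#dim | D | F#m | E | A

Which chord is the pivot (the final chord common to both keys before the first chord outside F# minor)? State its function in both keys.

F#m — i in F# minor, vi in A major

Chords diatonic to F# minor: F#m, G#dim, Aaug, Bm, C#, D, E#dim.
Reading the progression, the first chord not in that set is E, so the modulation leaves F# minor there.
The chord immediately before E is F#m, which is diatonic to both keys: i in F# minor and vi in A major.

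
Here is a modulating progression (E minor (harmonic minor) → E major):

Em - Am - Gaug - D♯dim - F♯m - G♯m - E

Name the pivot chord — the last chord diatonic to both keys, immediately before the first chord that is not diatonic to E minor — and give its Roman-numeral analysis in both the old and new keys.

D♯dim — vii° in E minor, vii° in E major

Chords diatonic to E minor: Em, F♯dim, Gaug, Am, B, C, D♯dim.
Reading the progression, the first chord not in that set is F♯m, so the modulation leaves E minor there.
The chord immediately before F♯m is D♯dim, which is diatonic to both keys: vii° in E minor and vii° in E major.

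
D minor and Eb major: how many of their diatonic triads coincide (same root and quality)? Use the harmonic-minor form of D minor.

Diatonic triads of D minor (harmonic minor): Dm (i), Edim (ii°), Faug (III+), Gm (iv), A (V), Bb (VI), C#dim (vii°).
Diatonic triads of Eb major: Eb (I), Fm (ii), Gm (iii), Ab (IV), Bb (V), Cm (vi), Ddim (vii°).
Matching root and quality in both lists: Gm, Bb.
That gives 2 common triads.

2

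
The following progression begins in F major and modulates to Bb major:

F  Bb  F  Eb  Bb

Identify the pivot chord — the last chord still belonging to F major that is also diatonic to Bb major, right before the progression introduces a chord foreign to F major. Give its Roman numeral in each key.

Chords diatonic to F major: F, Gm, Am, Bb, C, Dm, Edim.
Reading the progression, the first chord not in that set is Eb, so the modulation leaves F major there.
The chord immediately before Eb is F, which is diatonic to both keys: I in F major and V in Bb major.

F — I in F major, V in Bb major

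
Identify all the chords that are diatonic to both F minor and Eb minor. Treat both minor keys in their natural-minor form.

Bbm, Db

Triads in F minor (natural minor): Fm (i), Gdim (ii°), Ab (III), Bbm (iv), Cm (v), Db (VI), Eb (VII).
Triads in Eb minor (natural minor): Ebm (i), Fdim (ii°), Gb (III), Abm (iv), Bbm (v), Cb (VI), Db (VII).
Shared triads with their functions: Bbm (iv in F minor, v in Eb minor); Db (VI in F minor, VII in Eb minor).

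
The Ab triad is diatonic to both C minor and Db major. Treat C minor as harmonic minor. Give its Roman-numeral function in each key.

The scale of C minor (harmonic minor) is C D Eb F G Ab B; Ab is degree 6, and the triad built there (Ab-C-Eb) is major, so it is VI.
The scale of Db major is Db Eb F Gb Ab Bb C; Ab is degree 5, and the triad built there (Ab-C-Eb) is major, so it is V.

VI in C minor; V in Db major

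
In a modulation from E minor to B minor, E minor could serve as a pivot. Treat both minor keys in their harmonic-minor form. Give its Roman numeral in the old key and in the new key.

i in E minor; iv in B minor

The scale of E minor (harmonic minor) is E F# G A B C D#; E is degree 1, and the triad built there (E-G-B) is minor, so it is i.
The scale of B minor (harmonic minor) is B C# D E F# G A#; E is degree 4, and the triad built there (E-G-B) is minor, so it is iv.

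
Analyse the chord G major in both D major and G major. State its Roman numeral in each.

IV in D major; I in G major

The scale of D major is D E F# G A B C#; G is degree 4, and the triad built there (G-B-D) is major, so it is IV.
The scale of G major is G A B C D E F#; G is degree 1, and the triad built there (G-B-D) is major, so it is I.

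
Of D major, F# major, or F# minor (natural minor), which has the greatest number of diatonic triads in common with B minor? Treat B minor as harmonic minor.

D major

Triads of B minor (harmonic minor): Bm (i), C#dim (ii°), Daug (III+), Em (iv), F# (V), G (VI), A#dim (vii°).
D major shares 4: Bm, C#dim, Em, G.
F# major shares 1: F#.
F# minor (natural minor) shares 1: Bm.
The most common triads (4) are shared with D major.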